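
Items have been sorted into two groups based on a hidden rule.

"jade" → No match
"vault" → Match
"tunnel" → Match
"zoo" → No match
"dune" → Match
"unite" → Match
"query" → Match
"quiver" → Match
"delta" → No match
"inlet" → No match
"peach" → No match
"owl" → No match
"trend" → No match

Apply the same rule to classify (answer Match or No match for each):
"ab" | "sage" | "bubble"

No match, No match, Match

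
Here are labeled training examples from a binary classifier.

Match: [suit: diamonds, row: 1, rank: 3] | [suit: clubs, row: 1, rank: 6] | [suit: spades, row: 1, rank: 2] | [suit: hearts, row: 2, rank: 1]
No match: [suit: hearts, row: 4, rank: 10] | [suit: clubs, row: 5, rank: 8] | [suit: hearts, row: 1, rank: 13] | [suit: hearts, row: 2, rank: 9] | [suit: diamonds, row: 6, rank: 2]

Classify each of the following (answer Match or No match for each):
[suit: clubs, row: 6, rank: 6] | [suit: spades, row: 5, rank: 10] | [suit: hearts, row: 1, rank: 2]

The common property of the 'Match' items is: row ≤ 2 AND rank ≤ 6. No 'No match' item has it.
[suit: clubs, row: 6, rank: 6]: row = 6, rank = 6, does not satisfy this → No match.
[suit: spades, row: 5, rank: 10]: row = 5, rank = 10, does not satisfy this → No match.
[suit: hearts, row: 1, rank: 2]: row = 1, rank = 2, checks out → Match.

No match, No match, Match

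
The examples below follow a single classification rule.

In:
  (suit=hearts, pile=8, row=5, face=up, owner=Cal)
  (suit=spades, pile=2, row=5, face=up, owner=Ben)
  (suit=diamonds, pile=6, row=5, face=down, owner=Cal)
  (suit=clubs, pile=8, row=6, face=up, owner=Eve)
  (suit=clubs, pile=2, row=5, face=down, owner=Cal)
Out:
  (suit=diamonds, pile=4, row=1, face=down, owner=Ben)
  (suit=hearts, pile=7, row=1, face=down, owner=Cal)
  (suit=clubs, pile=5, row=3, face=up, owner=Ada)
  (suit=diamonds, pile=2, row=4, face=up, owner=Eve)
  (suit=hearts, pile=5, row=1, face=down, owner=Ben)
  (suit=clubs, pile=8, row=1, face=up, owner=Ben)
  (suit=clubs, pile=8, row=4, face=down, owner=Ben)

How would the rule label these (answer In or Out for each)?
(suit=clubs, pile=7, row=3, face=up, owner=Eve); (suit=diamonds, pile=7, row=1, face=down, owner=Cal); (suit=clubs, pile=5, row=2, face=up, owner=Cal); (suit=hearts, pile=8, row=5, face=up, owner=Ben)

Rule: row ≥ 5. This holds for each 'In' example and fails for each 'Out' one.

Out, Out, Out, In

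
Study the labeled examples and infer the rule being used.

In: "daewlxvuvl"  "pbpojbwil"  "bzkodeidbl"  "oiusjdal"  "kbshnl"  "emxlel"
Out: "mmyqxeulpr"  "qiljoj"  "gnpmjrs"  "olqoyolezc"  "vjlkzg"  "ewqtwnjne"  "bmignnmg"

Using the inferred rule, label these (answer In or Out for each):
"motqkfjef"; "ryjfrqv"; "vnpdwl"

Out, Out, In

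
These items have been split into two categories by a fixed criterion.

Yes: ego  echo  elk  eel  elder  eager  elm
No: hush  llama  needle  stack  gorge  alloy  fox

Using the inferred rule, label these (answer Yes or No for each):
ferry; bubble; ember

No, No, Yes

Rule: starts with 'e'. This holds for each 'Yes' example and fails for each 'No' one.
No: ferry, since starts with 'f'. No: bubble, since starts with 'b'. Yes: ember, since starts with 'e'.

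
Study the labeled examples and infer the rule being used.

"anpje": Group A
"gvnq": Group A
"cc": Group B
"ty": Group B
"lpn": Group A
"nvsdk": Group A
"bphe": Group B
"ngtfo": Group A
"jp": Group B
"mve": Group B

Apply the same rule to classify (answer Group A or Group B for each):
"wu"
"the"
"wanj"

One predicate separates the groups cleanly: contains 'n'.
Group B: "wu", since no 'n'. Group B: "the", since no 'n'. Group A: "wanj", since has 'n'.

Group B, Group B, Group A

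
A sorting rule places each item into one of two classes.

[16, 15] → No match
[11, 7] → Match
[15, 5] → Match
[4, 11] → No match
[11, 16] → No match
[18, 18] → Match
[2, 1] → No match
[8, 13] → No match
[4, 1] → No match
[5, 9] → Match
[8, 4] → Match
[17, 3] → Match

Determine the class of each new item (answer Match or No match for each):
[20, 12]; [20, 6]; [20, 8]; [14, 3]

Match, Match, Match, No match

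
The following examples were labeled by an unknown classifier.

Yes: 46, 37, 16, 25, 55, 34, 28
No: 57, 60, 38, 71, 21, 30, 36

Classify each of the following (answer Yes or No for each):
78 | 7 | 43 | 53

Looking at the examples, the only property every 'Yes' case has and every 'No' case lacks is: ≡ 1 (mod 3).
78 → 78 mod 3 = 0 → No. 7 → 7 mod 3 = 1 → Yes. 43 → 43 mod 3 = 1 → Yes. 53 → 53 mod 3 = 2 → No.

No, Yes, Yes, No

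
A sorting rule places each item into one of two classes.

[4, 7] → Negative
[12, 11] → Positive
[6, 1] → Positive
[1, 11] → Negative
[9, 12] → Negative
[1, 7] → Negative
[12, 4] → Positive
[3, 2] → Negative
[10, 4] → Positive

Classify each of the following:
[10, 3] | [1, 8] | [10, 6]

The common property of the 'Positive' items is: first > second AND first is even. No 'Negative' item has it.
[10, 3] → 10 > 3, first 10 → Positive. [1, 8] → 1 < 8, first 1 → Negative. [10, 6] → 10 > 6, first 10 → Positive.

Positive, Negative, Positive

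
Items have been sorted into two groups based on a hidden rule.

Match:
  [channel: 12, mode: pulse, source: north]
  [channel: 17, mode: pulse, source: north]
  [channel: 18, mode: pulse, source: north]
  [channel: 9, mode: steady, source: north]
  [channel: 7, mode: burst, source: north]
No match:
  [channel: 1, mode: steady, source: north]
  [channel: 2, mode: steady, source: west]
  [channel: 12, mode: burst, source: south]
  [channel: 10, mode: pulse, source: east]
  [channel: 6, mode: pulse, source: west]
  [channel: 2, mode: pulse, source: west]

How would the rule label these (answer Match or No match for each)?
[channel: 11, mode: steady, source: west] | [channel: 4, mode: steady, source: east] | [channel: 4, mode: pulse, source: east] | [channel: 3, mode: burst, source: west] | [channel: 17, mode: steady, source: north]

One predicate separates the groups cleanly: source is north AND channel ≥ 2.
[channel: 11, mode: steady, source: west] → source is west, channel = 11 → No match.
[channel: 4, mode: steady, source: east] → source is east, channel = 4 → No match.
[channel: 4, mode: pulse, source: east] → source is east, channel = 4 → No match.
[channel: 3, mode: burst, source: west] → source is west, channel = 3 → No match.
[channel: 17, mode: steady, source: north] → source is north, channel = 17 → Match.

No match, No match, No match, No match, Match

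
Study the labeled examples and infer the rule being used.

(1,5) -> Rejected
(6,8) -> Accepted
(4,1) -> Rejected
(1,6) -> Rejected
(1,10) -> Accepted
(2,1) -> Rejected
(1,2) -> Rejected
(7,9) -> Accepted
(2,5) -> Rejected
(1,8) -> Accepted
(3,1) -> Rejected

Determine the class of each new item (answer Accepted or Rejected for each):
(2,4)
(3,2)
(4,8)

The common property of the 'Accepted' items is: sum ≥ 9. No 'Rejected' item has it.

Rejected, Rejected, Accepted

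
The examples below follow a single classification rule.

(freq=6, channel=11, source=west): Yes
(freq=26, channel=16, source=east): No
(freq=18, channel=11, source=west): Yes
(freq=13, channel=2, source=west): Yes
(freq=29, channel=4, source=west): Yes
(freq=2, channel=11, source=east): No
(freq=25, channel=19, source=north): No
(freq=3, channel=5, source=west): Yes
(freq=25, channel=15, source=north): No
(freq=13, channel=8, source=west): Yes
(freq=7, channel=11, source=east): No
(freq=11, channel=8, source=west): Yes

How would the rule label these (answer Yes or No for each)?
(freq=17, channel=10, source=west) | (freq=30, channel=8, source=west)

Yes, Yes

The classifier is using: source is west.
Yes: (freq=17, channel=10, source=west), since source is west. Yes: (freq=30, channel=8, source=west), since source is west.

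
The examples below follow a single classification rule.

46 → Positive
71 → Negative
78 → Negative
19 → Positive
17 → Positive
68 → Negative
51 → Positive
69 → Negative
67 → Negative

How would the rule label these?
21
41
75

Positive, Positive, Negative

A rule that fits every label: at most 51 — true of each 'Positive' example, false of each 'Negative' one.
21: Positive (21 ≤ 51).
41: Positive (41 ≤ 51).
75: Negative (75 > 51).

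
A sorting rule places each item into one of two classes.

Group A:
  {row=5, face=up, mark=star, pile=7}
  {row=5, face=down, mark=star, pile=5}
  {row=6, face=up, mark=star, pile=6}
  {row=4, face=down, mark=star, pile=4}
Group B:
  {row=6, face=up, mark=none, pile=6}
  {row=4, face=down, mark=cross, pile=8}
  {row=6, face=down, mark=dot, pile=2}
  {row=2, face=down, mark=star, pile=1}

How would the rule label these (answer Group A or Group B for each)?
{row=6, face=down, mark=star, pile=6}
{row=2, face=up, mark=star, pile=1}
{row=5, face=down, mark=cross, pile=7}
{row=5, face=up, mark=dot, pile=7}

The pattern is that an item is 'Group A' exactly when: mark is star AND row ≥ 4.
{row=6, face=down, mark=star, pile=6}: Group A (mark is star, row = 6).
{row=2, face=up, mark=star, pile=1}: Group B (mark is star, row = 2).
{row=5, face=down, mark=cross, pile=7}: Group B (mark is cross, row = 5).
{row=5, face=up, mark=dot, pile=7}: Group B (mark is dot, row = 5).

Group A, Group B, Group B, Group B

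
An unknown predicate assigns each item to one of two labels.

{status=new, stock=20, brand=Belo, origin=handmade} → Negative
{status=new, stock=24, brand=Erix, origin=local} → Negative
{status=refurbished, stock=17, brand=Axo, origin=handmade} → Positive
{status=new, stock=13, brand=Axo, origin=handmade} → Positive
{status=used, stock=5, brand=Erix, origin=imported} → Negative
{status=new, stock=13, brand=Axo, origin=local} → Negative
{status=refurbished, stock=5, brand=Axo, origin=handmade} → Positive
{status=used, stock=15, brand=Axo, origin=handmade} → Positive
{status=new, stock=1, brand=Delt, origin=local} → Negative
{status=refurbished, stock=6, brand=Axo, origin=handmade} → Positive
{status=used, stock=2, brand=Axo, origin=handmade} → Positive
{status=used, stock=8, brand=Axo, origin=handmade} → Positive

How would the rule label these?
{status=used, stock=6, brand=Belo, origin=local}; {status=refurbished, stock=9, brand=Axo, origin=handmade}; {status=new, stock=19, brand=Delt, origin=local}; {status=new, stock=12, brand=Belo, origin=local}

Negative, Positive, Negative, Negative

The classifier is using: brand is Axo AND origin is handmade.
{status=used, stock=6, brand=Belo, origin=local}: brand is Belo, origin is local, lacks this property → Negative. {status=refurbished, stock=9, brand=Axo, origin=handmade}: brand is Axo, origin is handmade, satisfies this → Positive. {status=new, stock=19, brand=Delt, origin=local}: brand is Delt, origin is local, lacks this property → Negative. {status=new, stock=12, brand=Belo, origin=local}: brand is Belo, origin is local, lacks this property → Negative.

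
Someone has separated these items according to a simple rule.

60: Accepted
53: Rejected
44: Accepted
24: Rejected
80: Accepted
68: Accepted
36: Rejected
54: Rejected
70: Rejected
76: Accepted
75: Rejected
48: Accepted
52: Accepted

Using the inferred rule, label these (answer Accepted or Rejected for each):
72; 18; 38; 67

Accepted, Rejected, Rejected, Rejected

The distinguishing property — multiple of 4 AND at least 44 — holds for all the 'Accepted' cases and none of the 'Rejected' cases.
72: 72 = 4·18, 72 ≥ 44, matches → Accepted. 18: 18 = 4·4 + 2, 18 < 44, does not satisfy this → Rejected. 38: 38 = 4·9 + 2, 38 < 44, does not satisfy this → Rejected. 67: 67 = 4·16 + 3, 67 ≥ 44, does not satisfy this → Rejected.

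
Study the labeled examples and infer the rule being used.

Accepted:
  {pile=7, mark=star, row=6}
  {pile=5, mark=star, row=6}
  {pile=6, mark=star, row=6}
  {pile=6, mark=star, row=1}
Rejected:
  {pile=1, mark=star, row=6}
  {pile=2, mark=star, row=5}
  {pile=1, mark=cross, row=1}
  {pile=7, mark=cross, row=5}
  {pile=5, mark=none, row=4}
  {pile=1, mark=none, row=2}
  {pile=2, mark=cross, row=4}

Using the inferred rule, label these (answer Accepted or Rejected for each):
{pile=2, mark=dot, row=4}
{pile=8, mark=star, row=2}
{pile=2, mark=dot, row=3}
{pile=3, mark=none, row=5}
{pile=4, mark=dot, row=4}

One predicate separates the groups cleanly: mark is star AND pile ≥ 5.

Rejected, Accepted, Rejected, Rejected, Rejected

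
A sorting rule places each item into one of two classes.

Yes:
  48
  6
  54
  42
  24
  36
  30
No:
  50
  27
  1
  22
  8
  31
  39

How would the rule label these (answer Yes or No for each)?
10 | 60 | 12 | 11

Rule: multiple of 6. This holds for each 'Yes' example and fails for each 'No' one.
10: 10 = 6·1 + 4, doesn't qualify → No.
60: 60 = 6·10, meets the rule → Yes.
12: 12 = 6·2, meets the rule → Yes.
11: 11 = 6·1 + 5, doesn't qualify → No.

No, Yes, Yes, No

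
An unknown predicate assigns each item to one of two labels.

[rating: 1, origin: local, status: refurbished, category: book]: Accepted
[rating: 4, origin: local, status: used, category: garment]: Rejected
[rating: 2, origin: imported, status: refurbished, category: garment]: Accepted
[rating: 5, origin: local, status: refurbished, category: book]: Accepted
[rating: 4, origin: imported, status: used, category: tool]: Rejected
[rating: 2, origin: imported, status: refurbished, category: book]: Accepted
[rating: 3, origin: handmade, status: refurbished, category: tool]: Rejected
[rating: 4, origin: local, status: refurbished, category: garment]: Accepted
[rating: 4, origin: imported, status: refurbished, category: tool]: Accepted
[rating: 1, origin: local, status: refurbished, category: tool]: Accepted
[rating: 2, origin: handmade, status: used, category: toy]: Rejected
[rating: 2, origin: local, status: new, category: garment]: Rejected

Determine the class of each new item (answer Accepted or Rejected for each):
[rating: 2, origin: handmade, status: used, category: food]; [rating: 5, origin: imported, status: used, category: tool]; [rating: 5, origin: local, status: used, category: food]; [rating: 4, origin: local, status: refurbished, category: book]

The common property of the 'Accepted' items is: status is refurbished AND rating ≠ 3. No 'Rejected' item has it.
Rejected: [rating: 2, origin: handmade, status: used, category: food], since status is used, rating = 2.
Rejected: [rating: 5, origin: imported, status: used, category: tool], since status is used, rating = 5.
Rejected: [rating: 5, origin: local, status: used, category: food], since status is used, rating = 5.
Accepted: [rating: 4, origin: local, status: refurbished, category: book], since status is refurbished, rating = 4.

Rejected, Rejected, Rejected, Accepted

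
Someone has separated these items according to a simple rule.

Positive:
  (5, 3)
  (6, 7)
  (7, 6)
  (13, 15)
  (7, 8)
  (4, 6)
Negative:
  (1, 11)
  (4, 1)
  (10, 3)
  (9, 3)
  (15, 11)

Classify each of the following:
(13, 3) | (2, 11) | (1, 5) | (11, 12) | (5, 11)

Negative, Negative, Negative, Positive, Negative

The common property of the 'Positive' items is: |first − second| ≤ 2. No 'Negative' item has it.
(13, 3) → |13−3| = 10 → Negative. (2, 11) → |2−11| = 9 → Negative. (1, 5) → |1−5| = 4 → Negative. (11, 12) → |11−12| = 1 → Positive. (5, 11) → |5−11| = 6 → Negative.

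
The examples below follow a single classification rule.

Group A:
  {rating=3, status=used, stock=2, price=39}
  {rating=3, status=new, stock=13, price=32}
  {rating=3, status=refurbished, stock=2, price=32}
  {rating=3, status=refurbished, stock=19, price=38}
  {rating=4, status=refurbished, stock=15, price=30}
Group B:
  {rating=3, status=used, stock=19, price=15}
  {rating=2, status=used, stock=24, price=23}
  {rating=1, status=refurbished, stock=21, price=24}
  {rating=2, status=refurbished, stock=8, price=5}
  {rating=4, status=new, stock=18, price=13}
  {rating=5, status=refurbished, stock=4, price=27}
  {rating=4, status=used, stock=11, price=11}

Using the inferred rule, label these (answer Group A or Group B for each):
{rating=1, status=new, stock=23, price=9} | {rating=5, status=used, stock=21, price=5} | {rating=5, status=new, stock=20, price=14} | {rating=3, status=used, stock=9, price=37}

A rule that fits every label: price ≥ 30 — true of each 'Group A' example, false of each 'Group B' one.
{rating=1, status=new, stock=23, price=9} — price = 9, hence Group B. {rating=5, status=used, stock=21, price=5} — price = 5, hence Group B. {rating=5, status=new, stock=20, price=14} — price = 14, hence Group B. {rating=3, status=used, stock=9, price=37} — price = 37, hence Group A.

Group B, Group B, Group B, Group A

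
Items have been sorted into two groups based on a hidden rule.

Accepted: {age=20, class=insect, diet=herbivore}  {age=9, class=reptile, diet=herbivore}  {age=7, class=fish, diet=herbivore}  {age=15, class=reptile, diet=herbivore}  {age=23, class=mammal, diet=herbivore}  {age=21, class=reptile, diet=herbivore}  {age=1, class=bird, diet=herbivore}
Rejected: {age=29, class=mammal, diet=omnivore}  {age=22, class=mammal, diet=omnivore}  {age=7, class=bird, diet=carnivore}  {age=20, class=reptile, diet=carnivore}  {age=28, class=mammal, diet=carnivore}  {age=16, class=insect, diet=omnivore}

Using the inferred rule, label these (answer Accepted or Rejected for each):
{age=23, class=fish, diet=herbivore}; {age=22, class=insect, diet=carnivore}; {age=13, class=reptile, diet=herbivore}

Accepted, Rejected, Accepted

The pattern is that an item is 'Accepted' exactly when: diet is herbivore.
{age=23, class=fish, diet=herbivore}: diet is herbivore — meets the rule, so Accepted. {age=22, class=insect, diet=carnivore}: diet is carnivore — does not pass, so Rejected. {age=13, class=reptile, diet=herbivore}: diet is herbivore — meets the rule, so Accepted.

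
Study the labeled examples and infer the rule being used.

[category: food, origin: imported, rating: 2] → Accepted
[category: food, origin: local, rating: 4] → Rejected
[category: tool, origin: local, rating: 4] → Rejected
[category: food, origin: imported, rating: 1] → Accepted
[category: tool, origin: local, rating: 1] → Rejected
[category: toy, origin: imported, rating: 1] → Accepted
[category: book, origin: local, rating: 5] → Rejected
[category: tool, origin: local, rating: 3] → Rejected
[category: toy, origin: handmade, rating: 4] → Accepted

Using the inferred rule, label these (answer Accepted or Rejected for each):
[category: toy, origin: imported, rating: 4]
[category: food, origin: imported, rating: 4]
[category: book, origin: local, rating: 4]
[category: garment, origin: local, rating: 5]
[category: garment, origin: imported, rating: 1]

A rule that fits every label: origin is not local — true of each 'Accepted' example, false of each 'Rejected' one.
[category: toy, origin: imported, rating: 4] → origin is imported → Accepted. [category: food, origin: imported, rating: 4] → origin is imported → Accepted. [category: book, origin: local, rating: 4] → origin is local → Rejected. [category: garment, origin: local, rating: 5] → origin is local → Rejected. [category: garment, origin: imported, rating: 1] → origin is imported → Accepted.

Accepted, Accepted, Rejected, Rejected, Accepted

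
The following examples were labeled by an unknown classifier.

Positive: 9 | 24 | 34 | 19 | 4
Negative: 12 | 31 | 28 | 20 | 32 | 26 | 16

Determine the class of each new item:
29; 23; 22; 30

Positive, Negative, Negative, Negative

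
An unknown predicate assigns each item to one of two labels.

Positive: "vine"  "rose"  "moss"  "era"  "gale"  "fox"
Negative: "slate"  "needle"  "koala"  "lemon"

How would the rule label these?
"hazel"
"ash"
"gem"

The pattern is that an item is 'Positive' exactly when: length ≤ 4.
"hazel" — length 5, hence Negative.
"ash" — length 3, hence Positive.
"gem" — length 3, hence Positive.

Negative, Positive, Positive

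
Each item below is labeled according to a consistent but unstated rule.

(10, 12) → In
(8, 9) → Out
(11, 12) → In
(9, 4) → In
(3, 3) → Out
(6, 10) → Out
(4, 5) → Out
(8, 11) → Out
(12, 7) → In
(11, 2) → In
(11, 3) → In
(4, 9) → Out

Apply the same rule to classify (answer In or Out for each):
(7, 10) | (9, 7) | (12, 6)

All 'In' examples share one property — first ≥ 9 — and every 'Out' example lacks it.

Out, In, In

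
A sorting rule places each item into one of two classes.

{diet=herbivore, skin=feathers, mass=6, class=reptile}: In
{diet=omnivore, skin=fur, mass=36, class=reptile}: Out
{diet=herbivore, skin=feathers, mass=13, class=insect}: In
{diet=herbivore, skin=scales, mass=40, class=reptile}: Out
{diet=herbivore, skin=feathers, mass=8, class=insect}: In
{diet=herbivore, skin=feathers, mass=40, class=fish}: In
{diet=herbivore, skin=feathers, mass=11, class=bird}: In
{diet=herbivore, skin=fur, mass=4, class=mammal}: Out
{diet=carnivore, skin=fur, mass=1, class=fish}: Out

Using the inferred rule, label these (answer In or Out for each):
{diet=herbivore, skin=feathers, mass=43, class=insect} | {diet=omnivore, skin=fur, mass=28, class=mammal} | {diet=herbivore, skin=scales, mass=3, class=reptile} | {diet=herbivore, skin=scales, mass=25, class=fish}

The simplest hypothesis consistent with all the labels is: skin is feathers.
{diet=herbivore, skin=feathers, mass=43, class=insect} → skin is feathers → In.
{diet=omnivore, skin=fur, mass=28, class=mammal} → skin is fur → Out.
{diet=herbivore, skin=scales, mass=3, class=reptile} → skin is scales → Out.
{diet=herbivore, skin=scales, mass=25, class=fish} → skin is scales → Out.

In, Out, Out, Out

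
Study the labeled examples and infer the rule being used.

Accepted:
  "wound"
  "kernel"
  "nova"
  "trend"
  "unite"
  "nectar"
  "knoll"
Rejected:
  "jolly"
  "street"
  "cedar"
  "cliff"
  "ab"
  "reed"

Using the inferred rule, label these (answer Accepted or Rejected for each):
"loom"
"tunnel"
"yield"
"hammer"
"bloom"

Rejected, Accepted, Rejected, Rejected, Rejected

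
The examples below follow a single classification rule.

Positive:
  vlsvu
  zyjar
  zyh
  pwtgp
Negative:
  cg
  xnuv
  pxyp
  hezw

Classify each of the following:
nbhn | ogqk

Negative, Negative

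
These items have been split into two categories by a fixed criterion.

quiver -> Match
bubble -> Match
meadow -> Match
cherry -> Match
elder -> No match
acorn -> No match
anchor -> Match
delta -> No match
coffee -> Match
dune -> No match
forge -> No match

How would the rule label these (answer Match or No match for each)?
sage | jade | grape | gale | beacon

No match, No match, No match, No match, Match

The distinguishing property — length 6 — holds for all the 'Match' cases and none of the 'No match' cases.
sage → length 4 → No match.
jade → length 4 → No match.
grape → length 5 → No match.
gale → length 4 → No match.
beacon → length 6 → Match.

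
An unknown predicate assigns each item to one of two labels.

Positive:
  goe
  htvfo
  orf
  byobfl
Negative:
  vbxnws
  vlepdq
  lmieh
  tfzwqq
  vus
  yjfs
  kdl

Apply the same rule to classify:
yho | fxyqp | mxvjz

A rule that fits every label: contains 'o' — true of each 'Positive' example, false of each 'Negative' one.
yho: Positive (has 'o').
fxyqp: Negative (no 'o').
mxvjz: Negative (no 'o').

Positive, Negative, Negative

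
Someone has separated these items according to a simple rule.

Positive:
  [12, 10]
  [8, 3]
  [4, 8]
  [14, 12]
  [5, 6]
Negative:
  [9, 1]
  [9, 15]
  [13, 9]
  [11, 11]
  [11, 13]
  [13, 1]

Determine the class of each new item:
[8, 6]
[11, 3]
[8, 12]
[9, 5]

Every 'Positive' example satisfies: product is even. None of the 'Negative' examples do.

Positive, Negative, Positive, Negative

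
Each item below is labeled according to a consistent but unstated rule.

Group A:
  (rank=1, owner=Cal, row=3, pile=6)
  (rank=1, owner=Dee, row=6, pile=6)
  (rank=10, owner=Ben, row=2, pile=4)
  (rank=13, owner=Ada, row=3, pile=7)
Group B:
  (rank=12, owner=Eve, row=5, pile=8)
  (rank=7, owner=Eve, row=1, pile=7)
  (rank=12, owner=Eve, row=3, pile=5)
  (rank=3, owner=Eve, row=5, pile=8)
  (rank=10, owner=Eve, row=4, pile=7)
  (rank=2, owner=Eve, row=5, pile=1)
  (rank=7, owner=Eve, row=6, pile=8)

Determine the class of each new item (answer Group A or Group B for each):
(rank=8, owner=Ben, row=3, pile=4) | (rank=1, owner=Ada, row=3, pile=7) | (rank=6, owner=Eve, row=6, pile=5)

Checking candidate rules against both groups, what survives is: owner is not Eve.

Group A, Group A, Group B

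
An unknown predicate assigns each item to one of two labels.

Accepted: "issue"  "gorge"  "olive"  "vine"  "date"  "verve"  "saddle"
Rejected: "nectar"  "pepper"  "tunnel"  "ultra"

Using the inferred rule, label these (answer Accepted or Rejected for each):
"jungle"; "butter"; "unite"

The pattern is that an item is 'Accepted' exactly when: ends with 'e'.

Accepted, Rejected, Accepted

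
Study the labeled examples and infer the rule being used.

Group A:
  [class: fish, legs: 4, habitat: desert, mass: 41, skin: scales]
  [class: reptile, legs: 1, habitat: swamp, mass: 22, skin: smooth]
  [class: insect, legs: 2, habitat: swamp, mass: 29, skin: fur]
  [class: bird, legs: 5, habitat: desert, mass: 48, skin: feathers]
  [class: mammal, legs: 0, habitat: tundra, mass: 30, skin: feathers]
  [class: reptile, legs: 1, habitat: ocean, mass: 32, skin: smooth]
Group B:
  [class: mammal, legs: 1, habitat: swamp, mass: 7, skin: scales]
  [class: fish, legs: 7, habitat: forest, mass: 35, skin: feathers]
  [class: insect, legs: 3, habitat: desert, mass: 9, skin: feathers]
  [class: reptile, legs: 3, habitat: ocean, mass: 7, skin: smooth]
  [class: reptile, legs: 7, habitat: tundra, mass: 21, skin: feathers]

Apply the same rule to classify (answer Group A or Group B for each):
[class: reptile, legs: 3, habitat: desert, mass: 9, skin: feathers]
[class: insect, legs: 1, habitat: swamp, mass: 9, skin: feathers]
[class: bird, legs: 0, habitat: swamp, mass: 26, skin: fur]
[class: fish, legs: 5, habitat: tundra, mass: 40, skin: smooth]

The rule appears to be: mass ≥ 21 AND legs ≤ 5.
[class: reptile, legs: 3, habitat: desert, mass: 9, skin: feathers]: Group B (mass = 9, legs = 3). [class: insect, legs: 1, habitat: swamp, mass: 9, skin: feathers]: Group B (mass = 9, legs = 1). [class: bird, legs: 0, habitat: swamp, mass: 26, skin: fur]: Group A (mass = 26, legs = 0). [class: fish, legs: 5, habitat: tundra, mass: 40, skin: smooth]: Group A (mass = 40, legs = 5).

Group B, Group B, Group A, Group A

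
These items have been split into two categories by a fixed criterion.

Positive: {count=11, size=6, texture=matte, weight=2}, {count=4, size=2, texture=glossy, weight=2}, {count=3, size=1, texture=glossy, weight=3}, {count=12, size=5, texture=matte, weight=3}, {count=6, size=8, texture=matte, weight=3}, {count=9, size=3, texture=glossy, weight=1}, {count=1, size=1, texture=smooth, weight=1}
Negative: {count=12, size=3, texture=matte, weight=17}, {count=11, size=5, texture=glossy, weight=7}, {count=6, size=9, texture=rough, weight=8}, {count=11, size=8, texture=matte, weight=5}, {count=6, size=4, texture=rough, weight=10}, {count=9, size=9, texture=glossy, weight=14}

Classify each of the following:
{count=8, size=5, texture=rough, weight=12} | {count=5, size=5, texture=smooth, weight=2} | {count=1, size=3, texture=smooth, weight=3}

Negative, Positive, Positive

The common property of the 'Positive' items is: weight ≤ 3. No 'Negative' item has it.
{count=8, size=5, texture=rough, weight=12}: Negative (weight = 12).
{count=5, size=5, texture=smooth, weight=2}: Positive (weight = 2).
{count=1, size=3, texture=smooth, weight=3}: Positive (weight = 3).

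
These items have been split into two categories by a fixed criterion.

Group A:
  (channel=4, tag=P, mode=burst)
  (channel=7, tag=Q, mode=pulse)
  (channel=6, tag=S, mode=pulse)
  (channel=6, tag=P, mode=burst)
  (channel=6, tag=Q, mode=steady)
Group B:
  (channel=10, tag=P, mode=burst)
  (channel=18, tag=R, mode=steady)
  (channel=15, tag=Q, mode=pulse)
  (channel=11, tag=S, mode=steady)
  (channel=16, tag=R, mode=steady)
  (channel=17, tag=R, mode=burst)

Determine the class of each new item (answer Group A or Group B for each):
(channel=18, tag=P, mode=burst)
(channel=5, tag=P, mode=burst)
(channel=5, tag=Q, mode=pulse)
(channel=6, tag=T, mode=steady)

Every 'Group A' example satisfies: channel ≤ 7. None of the 'Group B' examples do.
(channel=18, tag=P, mode=burst): channel = 18, fails this test → Group B. (channel=5, tag=P, mode=burst): channel = 5, matches → Group A. (channel=5, tag=Q, mode=pulse): channel = 5, matches → Group A. (channel=6, tag=T, mode=steady): channel = 6, matches → Group A.

Group B, Group A, Group A, Group A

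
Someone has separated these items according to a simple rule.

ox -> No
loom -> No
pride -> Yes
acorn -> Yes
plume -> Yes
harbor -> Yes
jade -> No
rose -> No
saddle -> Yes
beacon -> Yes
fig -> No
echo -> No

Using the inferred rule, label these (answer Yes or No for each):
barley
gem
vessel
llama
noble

The distinguishing property — length ≥ 5 — holds for all the 'Yes' cases and none of the 'No' cases.
barley: length 6 — passes, so Yes.
gem: length 3 — does not satisfy this, so No.
vessel: length 6 — passes, so Yes.
llama: length 5 — passes, so Yes.
noble: length 5 — passes, so Yes.

Yes, No, Yes, Yes, Yes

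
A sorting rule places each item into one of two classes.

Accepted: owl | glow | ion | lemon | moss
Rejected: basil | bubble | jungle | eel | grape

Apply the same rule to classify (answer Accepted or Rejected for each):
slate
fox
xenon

Rejected, Accepted, Accepted

The simplest hypothesis consistent with all the labels is: contains 'o'.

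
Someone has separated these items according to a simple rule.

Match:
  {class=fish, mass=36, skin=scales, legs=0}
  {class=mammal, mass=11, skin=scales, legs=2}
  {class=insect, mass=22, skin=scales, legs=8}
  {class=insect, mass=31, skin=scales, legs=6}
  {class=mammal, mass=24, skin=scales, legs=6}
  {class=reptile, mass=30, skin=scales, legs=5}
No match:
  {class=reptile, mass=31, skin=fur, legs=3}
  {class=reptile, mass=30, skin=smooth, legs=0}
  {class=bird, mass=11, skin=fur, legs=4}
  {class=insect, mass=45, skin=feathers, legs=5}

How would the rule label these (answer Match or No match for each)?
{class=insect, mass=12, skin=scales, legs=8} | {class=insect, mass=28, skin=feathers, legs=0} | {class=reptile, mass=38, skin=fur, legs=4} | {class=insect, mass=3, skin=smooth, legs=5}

Match, No match, No match, No match

Every 'Match' example satisfies: skin is scales. None of the 'No match' examples do.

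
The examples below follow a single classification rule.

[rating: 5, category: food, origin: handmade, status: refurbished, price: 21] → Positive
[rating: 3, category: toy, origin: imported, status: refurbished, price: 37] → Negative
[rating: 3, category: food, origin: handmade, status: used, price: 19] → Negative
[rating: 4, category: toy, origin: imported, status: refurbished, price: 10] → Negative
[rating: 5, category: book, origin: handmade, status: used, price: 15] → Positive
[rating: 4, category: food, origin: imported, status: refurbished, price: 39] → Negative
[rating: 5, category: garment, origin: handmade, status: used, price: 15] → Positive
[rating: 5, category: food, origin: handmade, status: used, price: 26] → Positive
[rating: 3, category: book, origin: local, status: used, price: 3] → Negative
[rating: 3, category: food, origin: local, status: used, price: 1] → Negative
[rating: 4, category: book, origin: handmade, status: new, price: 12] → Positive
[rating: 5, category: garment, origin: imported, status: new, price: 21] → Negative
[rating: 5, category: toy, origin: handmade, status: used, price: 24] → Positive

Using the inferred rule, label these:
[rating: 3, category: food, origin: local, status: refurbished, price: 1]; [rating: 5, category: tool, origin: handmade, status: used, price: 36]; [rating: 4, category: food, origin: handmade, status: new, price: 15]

Negative, Positive, Positive

The simplest hypothesis consistent with all the labels is: origin is handmade AND rating ≥ 4.
[rating: 3, category: food, origin: local, status: refurbished, price: 1]: origin is local, rating = 3, does not satisfy this → Negative. [rating: 5, category: tool, origin: handmade, status: used, price: 36]: origin is handmade, rating = 5, checks out → Positive. [rating: 4, category: food, origin: handmade, status: new, price: 15]: origin is handmade, rating = 4, checks out → Positive.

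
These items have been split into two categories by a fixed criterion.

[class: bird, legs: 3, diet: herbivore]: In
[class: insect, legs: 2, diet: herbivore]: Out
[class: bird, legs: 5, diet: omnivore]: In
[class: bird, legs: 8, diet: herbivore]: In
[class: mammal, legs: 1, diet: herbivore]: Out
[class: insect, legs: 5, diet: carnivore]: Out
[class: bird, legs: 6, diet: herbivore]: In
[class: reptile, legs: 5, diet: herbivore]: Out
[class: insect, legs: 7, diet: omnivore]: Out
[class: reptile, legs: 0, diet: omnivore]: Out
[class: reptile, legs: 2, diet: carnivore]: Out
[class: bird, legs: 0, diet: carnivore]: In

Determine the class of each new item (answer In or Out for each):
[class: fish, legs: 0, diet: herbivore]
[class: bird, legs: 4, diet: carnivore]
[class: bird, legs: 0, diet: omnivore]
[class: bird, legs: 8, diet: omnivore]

The distinguishing property — class is bird — holds for all the 'In' cases and none of the 'Out' cases.
[class: fish, legs: 0, diet: herbivore] — class is fish, hence Out.
[class: bird, legs: 4, diet: carnivore] — class is bird, hence In.
[class: bird, legs: 0, diet: omnivore] — class is bird, hence In.
[class: bird, legs: 8, diet: omnivore] — class is bird, hence In.

Out, In, In, In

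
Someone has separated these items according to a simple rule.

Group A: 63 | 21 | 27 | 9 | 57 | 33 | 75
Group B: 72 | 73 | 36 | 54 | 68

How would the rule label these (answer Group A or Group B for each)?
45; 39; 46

All 'Group A' examples share one property — ≡ 3 (mod 6) — and every 'Group B' example lacks it.

Group A, Group A, Group B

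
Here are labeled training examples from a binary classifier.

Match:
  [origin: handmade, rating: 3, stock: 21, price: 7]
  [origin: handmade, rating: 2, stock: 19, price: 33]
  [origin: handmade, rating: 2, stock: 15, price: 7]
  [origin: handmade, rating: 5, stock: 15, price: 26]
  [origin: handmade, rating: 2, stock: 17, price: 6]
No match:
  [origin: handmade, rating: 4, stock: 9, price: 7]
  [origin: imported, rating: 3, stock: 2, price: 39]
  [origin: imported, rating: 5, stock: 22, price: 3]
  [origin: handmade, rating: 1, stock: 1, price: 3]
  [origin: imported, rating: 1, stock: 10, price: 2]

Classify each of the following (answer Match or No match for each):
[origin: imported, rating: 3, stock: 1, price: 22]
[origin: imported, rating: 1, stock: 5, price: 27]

No match, No match

Every 'Match' example satisfies: origin is handmade AND stock ≥ 10. None of the 'No match' examples do.
No match: [origin: imported, rating: 3, stock: 1, price: 22], since origin is imported, stock = 1.
No match: [origin: imported, rating: 1, stock: 5, price: 27], since origin is imported, stock = 5.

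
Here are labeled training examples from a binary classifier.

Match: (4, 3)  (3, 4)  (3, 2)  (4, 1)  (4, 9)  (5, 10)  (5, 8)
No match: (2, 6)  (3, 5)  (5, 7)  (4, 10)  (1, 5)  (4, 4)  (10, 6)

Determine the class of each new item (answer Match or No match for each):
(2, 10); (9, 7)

Rule: sum is odd. This holds for each 'Match' example and fails for each 'No match' one.
(2, 10) — 2+10 = 12, hence No match.
(9, 7) — 9+7 = 16, hence No match.

No match, No match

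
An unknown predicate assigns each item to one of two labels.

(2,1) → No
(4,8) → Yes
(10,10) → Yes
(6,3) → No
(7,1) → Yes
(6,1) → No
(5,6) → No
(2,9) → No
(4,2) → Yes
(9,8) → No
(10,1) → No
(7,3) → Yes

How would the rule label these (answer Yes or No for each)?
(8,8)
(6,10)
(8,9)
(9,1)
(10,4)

Checking candidate rules against both groups, what survives is: sum is even.
(8,8): 8+8 = 16, fits → Yes.
(6,10): 6+10 = 16, fits → Yes.
(8,9): 8+9 = 17, doesn't qualify → No.
(9,1): 9+1 = 10, fits → Yes.
(10,4): 10+4 = 14, fits → Yes.

Yes, Yes, No, Yes, Yes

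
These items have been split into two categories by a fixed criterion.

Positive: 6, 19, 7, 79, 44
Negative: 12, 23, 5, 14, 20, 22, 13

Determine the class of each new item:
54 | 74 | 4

All 'Positive' examples share one property — digit sum ≥ 6 — and every 'Negative' example lacks it.
54 → digit sum 5+4 = 9 → Positive.
74 → digit sum 7+4 = 11 → Positive.
4 → digit sum 4 → Negative.

Positive, Positive, Negative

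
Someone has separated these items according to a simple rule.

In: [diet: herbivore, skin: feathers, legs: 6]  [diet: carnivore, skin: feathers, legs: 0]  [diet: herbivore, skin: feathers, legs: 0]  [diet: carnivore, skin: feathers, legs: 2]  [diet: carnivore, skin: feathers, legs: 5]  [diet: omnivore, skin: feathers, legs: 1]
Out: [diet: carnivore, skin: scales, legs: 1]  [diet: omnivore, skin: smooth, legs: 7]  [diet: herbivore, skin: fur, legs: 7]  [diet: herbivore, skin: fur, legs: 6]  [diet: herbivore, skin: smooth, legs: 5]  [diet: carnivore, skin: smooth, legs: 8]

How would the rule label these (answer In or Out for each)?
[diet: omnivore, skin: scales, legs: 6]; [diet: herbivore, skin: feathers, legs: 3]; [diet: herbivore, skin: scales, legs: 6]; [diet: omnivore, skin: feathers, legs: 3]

Out, In, Out, In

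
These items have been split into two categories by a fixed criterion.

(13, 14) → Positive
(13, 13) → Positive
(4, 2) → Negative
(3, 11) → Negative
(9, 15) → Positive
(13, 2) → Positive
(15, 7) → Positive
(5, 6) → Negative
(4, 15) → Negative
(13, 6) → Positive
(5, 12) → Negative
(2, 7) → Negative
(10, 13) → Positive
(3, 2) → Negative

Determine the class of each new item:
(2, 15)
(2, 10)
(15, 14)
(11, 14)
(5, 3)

Negative, Negative, Positive, Positive, Negative

The common property of the 'Positive' items is: first ≥ 6. No 'Negative' item has it.
(2, 15): Negative (first 2).
(2, 10): Negative (first 2).
(15, 14): Positive (first 15).
(11, 14): Positive (first 11).
(5, 3): Negative (first 5).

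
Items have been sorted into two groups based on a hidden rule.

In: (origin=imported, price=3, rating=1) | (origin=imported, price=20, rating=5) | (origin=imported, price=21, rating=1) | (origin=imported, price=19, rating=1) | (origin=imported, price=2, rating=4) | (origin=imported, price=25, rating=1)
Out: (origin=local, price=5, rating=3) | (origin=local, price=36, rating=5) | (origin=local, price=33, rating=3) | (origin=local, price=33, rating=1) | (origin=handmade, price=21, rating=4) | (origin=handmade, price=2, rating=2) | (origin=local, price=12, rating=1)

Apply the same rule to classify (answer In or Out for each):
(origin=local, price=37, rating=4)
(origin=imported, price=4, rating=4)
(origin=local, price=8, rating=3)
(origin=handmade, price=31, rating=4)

Checking candidate rules against both groups, what survives is: origin is imported.
(origin=local, price=37, rating=4) → origin is local → Out. (origin=imported, price=4, rating=4) → origin is imported → In. (origin=local, price=8, rating=3) → origin is local → Out. (origin=handmade, price=31, rating=4) → origin is handmade → Out.

Out, In, Out, Out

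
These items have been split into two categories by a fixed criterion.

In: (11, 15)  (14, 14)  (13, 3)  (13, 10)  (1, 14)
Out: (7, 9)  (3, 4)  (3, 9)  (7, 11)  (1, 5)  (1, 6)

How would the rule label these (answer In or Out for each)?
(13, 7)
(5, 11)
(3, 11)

In, Out, Out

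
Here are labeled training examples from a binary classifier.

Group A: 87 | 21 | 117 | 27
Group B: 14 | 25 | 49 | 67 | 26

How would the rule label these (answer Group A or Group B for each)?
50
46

Group B, Group B

The common property of the 'Group A' items is: multiple of 3. No 'Group B' item has it.
50 → 50 = 3·16 + 2 → Group B. 46 → 46 = 3·15 + 1 → Group B.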